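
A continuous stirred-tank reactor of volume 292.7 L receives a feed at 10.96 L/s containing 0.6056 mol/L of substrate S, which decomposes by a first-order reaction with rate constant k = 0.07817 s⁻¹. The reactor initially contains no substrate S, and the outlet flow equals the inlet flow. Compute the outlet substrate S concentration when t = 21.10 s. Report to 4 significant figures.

0.1790 mol/L

Accumulation = in − out − consumed: V dC/dt = Q C_in − Q C − k V C.
dC/dt = (Q/V) C_in − (Q/V + k) C; effective rate a = Q/V + k = 0.0374445 + 0.07817 = 0.115614 s⁻¹.
C_ss = Q C_in/(Q + kV) = 0.196138 mol/L; C(t) = C_ss + (C₀ − C_ss) e^(−a t).
C(21.10) = 0.196138 + (-0.196138)·e^(−0.115614·21.10) = 0.196138 + (-0.196138)·0.0872074 = 0.179033 mol/L.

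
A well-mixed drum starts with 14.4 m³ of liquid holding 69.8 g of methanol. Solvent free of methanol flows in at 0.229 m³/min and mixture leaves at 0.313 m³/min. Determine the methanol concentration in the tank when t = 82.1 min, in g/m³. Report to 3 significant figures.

0.820 g/m³

Total volume: dV/dt = Q_in − Q_out = -0.084000 m³/min, so V(t) = 14.4 − 0.084000 t and V(82.1) = 7.5036 m³.
Species balance (pure solvent in): dm/dt = −Q_out · m/V(t).
Separate: dm/m = −Q_out dt/V(t) ⇒ ln(m/m₀) = −(Q_out/(Q_in−Q_out)) ln(V/V₀).
m = m₀ (V₀/V)^(Q_out/(Q_in−Q_out)) = 69.8 × (14.4/7.5036)^(-3.7262) = 6.1517 g.
C = m/V = 6.1517/7.5036 = 0.81984 g/m³.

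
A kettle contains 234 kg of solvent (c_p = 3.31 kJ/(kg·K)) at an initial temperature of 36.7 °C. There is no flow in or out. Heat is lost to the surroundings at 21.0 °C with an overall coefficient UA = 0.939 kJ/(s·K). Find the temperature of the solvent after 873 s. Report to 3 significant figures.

Lumped-capacitance energy balance: M c_p dT/dt = UA(T_amb − T).
dT/dt = (T_ss − T)/τ with T_ss = T_amb = 21.000 °C, τ = M c_p/UA = 234·3.31/0.939 = 824.86 s.
Solution: T(t) = T_ss + (T₀ − T_ss) e^(−t/τ).
T(873) = 21.000 + (15.700)·0.34702 = 26.448 °C.

26.4 °C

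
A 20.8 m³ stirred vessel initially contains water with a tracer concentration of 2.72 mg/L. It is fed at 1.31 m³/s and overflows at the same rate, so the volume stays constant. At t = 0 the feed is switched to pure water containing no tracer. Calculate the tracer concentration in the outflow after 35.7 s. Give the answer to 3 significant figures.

Transient balance on the dissolved component: V dC/dt = Q(C_in − C).
So dC/dt = (C_in − C)/τ with τ = V/Q = 20.8/1.31 = 15.878 s.
Integrating: C(t) = C_in + (C₀ − C_in) e^(−t/τ).
C(35.7) = 0 + (2.72 − 0)·e^(−35.7/15.878) = 0 + (2.7200)·0.10557 = 0.28714 mg/L.

0.287 mg/L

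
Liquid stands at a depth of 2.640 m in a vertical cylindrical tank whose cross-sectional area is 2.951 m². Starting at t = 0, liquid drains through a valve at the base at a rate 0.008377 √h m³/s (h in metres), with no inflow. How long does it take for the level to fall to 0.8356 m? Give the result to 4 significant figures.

500.7 s

A dh/dt = −Q_out = −0.008377 √h.
Separate and integrate: 2(√h − √h₀) = −(0.008377/A) t.
t = 2A(√h₀ − √h)/0.008377 = 2·2.951·(√2.640 − √0.8356)/0.008377
  = 5.90200 × (1.62481 − 0.914112) / 0.008377 = 500.720 s.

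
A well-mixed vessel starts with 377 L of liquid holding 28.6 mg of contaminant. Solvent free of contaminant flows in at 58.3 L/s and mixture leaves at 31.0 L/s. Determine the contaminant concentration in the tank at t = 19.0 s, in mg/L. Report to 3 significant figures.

0.0120 mg/L

Total volume: dV/dt = Q_in − Q_out = 27.300 L/s, so V(t) = 377 + 27.300 t and V(19.0) = 895.70 L.
Species balance (pure solvent in): dm/dt = −Q_out · m/V(t).
dm/m = −Q_out dt/(V₀ + 27.300 t); integrating gives ln(m/m₀) = −(Q_out/(Q_in−Q_out)) ln(V/V₀).
m = m₀ (V₀/V)^(Q_out/(Q_in−Q_out)) = 28.6 × (377/895.70)^(1.1355) = 10.706 mg.
C = m/V = 10.706/895.70 = 0.011952 mg/L.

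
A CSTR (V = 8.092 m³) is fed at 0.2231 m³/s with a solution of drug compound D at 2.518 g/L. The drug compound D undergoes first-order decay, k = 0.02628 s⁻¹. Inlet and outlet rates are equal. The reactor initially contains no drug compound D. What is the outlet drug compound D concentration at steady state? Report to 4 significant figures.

1.289 g/L

Accumulation = in − out − consumed: V dC/dt = Q C_in − Q C − k V C.
Steady state (dC/dt = 0): C_ss = Q C_in/(Q + kV) = C_in/(1 + kV/Q).
C_ss = 0.2231·2.518/(0.2231 + 0.02628·8.092) = 0.561766/0.435758 = 1.28917 g/L.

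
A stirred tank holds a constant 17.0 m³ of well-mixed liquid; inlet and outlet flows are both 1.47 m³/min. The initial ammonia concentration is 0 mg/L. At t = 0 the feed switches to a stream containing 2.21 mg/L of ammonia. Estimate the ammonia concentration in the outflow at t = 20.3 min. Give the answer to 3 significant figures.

Accumulation = in − out for the solute gives V dC/dt = Q(C_in − C).
Time constant τ = V/Q = 17.0/1.47 = 11.565 min.
Solution: C(t) = C_in + (C₀ − C_in) e^(−t/τ).
C(20.3) = 2.21 + (0 − 2.21)·e^(−20.3/11.565) = 2.21 + (-2.2100)·0.17285 = 1.8280 mg/L.

1.83 mg/L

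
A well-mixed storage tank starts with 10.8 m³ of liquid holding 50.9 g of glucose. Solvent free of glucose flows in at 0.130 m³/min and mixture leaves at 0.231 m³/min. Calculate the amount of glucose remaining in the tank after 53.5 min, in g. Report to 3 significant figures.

Total volume: dV/dt = Q_in − Q_out = -0.10100 m³/min, so V(t) = 10.8 − 0.10100 t and V(53.5) = 5.3965 m³.
Species balance (pure solvent in): dm/dt = −Q_out · m/V(t).
Separate: dm/m = −Q_out dt/V(t) ⇒ ln(m/m₀) = −(Q_out/(Q_in−Q_out)) ln(V/V₀).
m = m₀ (V₀/V)^(Q_out/(Q_in−Q_out)) = 50.9 × (10.8/5.3965)^(-2.2871) = 10.413 g.

10.4 g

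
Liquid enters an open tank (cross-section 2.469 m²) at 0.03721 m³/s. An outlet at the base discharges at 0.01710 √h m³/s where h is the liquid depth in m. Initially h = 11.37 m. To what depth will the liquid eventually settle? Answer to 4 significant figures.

Level balance: A dh/dt = 0.03721 − 0.01710 √h. Setting dh/dt = 0:
Q_in = 0.01710 √h_ss ⇒ √h_ss = 0.03721/0.01710 = 2.17602.
h_ss = 2.17602² = 4.73508 m. (Since h₀ = 11.37 m > h_ss, the level will fall toward this value.)

4.735 m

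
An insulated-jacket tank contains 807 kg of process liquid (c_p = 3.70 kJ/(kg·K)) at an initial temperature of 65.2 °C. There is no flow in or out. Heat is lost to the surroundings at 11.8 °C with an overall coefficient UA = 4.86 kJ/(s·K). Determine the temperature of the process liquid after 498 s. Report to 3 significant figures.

35.5 °C

Lumped-capacitance energy balance: M c_p dT/dt = UA(T_amb − T).
dT/dt = (T_ss − T)/τ with T_ss = T_amb = 11.800 °C, τ = M c_p/UA = 807·3.70/4.86 = 614.38 s.
Integrating: T(t) = T_ss + (T₀ − T_ss) e^(−t/τ).
T(498) = 11.800 + (53.400)·0.44460 = 35.542 °C.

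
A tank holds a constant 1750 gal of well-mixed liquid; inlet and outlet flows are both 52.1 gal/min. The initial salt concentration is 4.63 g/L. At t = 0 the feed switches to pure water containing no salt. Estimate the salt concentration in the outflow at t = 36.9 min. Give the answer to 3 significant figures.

Accumulation = in − out for the solute gives V dC/dt = Q(C_in − C).
So dC/dt = (C_in − C)/τ with τ = V/Q = 1750/52.1 = 33.589 min.
Integrating: C(t) = C_in + (C₀ − C_in) e^(−t/τ).
C(36.9) = 0 + (4.63 − 0)·e^(−36.9/33.589) = 0 + (4.6300)·0.33335 = 1.5434 g/L.

1.54 g/L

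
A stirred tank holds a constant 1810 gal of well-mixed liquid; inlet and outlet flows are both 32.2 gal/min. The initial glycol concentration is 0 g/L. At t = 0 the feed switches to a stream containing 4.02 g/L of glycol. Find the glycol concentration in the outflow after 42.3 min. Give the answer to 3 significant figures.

2.13 g/L

Species balance on the tank: V dC/dt = Q(C_in − C).
So dC/dt = (C_in − C)/τ with τ = V/Q = 1810/32.2 = 56.211 min.
This is linear first-order; C(t) = C_in + (C₀ − C_in) e^(−t/τ).
C(42.3) = 4.02 + (0 − 4.02)·e^(−42.3/56.211) = 4.02 + (-4.0200)·0.47118 = 2.1259 g/L.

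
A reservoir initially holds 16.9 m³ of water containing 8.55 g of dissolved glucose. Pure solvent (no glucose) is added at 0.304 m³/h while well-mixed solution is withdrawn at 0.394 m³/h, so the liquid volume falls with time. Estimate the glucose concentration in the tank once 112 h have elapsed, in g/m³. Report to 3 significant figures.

0.0236 g/m³

Total volume: dV/dt = Q_in − Q_out = -0.090000 m³/h, so V(t) = 16.9 − 0.090000 t and V(112) = 6.8200 m³.
No glucose enters, so dm/dt = −Q_out · (m/V).
Separate: dm/m = −Q_out dt/V(t) ⇒ ln(m/m₀) = −(Q_out/(Q_in−Q_out)) ln(V/V₀).
m = m₀ (V₀/V)^(Q_out/(Q_in−Q_out)) = 8.55 × (16.9/6.8200)^(-4.3778) = 0.16094 g.
C = m/V = 0.16094/6.8200 = 0.023599 g/m³.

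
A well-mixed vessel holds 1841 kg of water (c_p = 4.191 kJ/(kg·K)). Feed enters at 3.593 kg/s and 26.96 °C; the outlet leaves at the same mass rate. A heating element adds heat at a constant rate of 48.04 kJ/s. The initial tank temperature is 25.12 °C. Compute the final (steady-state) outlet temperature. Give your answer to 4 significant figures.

30.15 °C

M c_p dT/dt = ṁ c_p (T_in − T) + Q̇.
At steady state dT/dt = 0 ⇒ T_ss = T_in + Q̇/(ṁ c_p) = 26.96 + 48.04/(3.593·4.191) = 30.1503 °C.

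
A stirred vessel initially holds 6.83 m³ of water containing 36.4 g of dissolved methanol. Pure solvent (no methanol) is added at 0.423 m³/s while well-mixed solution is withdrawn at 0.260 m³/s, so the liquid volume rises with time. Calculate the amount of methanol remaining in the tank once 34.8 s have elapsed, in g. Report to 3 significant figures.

Let m(t) be the amount of methanol. Volume: V(t) = V₀ + (Q_in − Q_out) t = 6.83 + 0.16300 t; V(34.8) = 12.502 m³.
Solute balance: dm/dt = 0 − Q_out C = −Q_out m/V(t).
Separate: dm/m = −Q_out dt/V(t) ⇒ ln(m/m₀) = −(Q_out/(Q_in−Q_out)) ln(V/V₀).
m = m₀ (V₀/V)^(Q_out/(Q_in−Q_out)) = 36.4 × (6.83/12.502)^(1.5951) = 13.876 g.

13.9 g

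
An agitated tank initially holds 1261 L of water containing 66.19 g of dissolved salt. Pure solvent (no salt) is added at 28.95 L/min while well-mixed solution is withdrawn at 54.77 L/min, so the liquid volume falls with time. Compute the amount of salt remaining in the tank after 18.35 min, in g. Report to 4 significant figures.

Let m(t) be the amount of salt. Volume: V(t) = V₀ + (Q_in − Q_out) t = 1261 − 25.8200 t; V(18.35) = 787.203 L.
Species balance (pure solvent in): dm/dt = −Q_out · m/V(t).
Separate: dm/m = −Q_out dt/V(t) ⇒ ln(m/m₀) = −(Q_out/(Q_in−Q_out)) ln(V/V₀).
m = m₀ (V₀/V)^(Q_out/(Q_in−Q_out)) = 66.19 × (1261/787.203)^(-2.12122) = 24.3629 g.

24.36 g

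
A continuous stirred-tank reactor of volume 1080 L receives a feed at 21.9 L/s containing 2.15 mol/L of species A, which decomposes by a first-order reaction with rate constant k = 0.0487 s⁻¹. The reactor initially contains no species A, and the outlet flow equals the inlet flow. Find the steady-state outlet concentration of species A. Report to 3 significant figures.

Species balance: V dC/dt = Q C_in − Q C − k V C.
Steady state (dC/dt = 0): C_ss = Q C_in/(Q + kV) = C_in/(1 + kV/Q).
C_ss = 21.9·2.15/(21.9 + 0.0487·1080) = 47.085/74.496 = 0.63205 mol/L.

0.632 mol/L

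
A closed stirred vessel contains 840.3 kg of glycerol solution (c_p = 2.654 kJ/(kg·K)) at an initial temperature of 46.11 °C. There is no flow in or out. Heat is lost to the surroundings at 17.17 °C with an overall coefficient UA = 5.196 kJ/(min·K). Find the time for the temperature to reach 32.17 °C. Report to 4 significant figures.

282.1 min

M c_p dT/dt = −UA(T − T_amb).
τ = M c_p/UA = 429.206 min; T_ss = T_amb = 17.1700 °C.
T(t) = T_ss + (T₀ − T_ss)e^(−t/τ); set T = 32.17:
t = −τ ln[(T − T_ss)/(T₀ − T_ss)] = −429.206 · ln(0.518314) = 282.063 min.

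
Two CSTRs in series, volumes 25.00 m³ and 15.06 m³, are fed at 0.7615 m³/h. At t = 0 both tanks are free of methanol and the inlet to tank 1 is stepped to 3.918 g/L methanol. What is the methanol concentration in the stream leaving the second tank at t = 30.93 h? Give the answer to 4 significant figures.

1.319 g/L

Time constants: τᵢ = Vᵢ/Q for each well-mixed tank.
τ₁ = 25.00/0.7615 = 32.8299 h; τ₂ = 15.06/0.7615 = 19.7768 h.
Solving the cascade with C₁(0)=C₂(0)=0 gives C₂(t) = C_in[1 − (τ₁ e^(−t/τ₁) − τ₂ e^(−t/τ₂))/(τ₁ − τ₂)].
At t = 30.93: e^(−t/τ₁) = 0.389798, e^(−t/τ₂) = 0.209306.
C₂ = 3.918·[1 − (32.8299·0.389798 − 19.7768·0.209306)/(13.0532)] = 3.918·0.336742 = 1.31935 g/L.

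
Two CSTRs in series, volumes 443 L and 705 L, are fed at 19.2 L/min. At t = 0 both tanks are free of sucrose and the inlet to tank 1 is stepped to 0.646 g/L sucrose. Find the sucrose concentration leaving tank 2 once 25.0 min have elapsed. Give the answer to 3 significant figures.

Each tank obeys Vᵢ dCᵢ/dt = Q(Cᵢ₋₁ − Cᵢ), so τᵢ = Vᵢ/Q.
τ₁ = 443/19.2 = 23.073 min; τ₂ = 705/19.2 = 36.719 min.
Tank 1: C₁ = C_in(1 − e^(−t/τ₁)). Tank 2 (τ₁ ≠ τ₂): C₂ = C_in[1 − (τ₁ e^(−t/τ₁) − τ₂ e^(−t/τ₂))/(τ₁ − τ₂)].
At t = 25.0: e^(−t/τ₁) = 0.33840, e^(−t/τ₂) = 0.50619.
C₂ = 0.646·[1 − (23.073·0.33840 − 36.719·0.50619)/(-13.646)] = 0.646·0.21012 = 0.13574 g/L.

0.136 g/L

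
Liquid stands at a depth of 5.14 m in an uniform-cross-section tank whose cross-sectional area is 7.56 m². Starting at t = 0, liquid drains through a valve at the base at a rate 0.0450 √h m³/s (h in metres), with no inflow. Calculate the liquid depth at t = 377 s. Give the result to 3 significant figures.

With no inflow, A dh/dt = −0.0450 √h.
Separate and integrate: 2(√h − √h₀) = −(0.0450/A) t.
√h = √5.14 − 0.0450·377/(2·7.56) = 2.2672 − 1.1220 = 1.1451.
h = 1.1451² = 1.3113 m.

1.31 m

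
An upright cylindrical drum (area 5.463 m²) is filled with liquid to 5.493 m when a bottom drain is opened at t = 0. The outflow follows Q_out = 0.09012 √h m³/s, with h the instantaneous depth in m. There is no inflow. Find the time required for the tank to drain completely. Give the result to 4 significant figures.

With no inflow, A dh/dt = −0.09012 √h.
Separate and integrate: 2(√h − √h₀) = −(0.09012/A) t.
Set h = 0: 2√h₀ = (0.09012/A) t_empty ⇒ t_empty = 2A√h₀/0.09012.
t_empty = 2·5.463·√5.493/0.09012 = 10.9260·2.34371/0.09012 = 284.148 s.

284.1 s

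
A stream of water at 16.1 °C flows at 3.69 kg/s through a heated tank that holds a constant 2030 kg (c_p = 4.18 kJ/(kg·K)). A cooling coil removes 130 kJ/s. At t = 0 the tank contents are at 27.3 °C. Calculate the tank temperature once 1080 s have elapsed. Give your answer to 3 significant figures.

First-law balance (no shaft work): M c_p dT/dt = ṁ c_p (T_in − T) − 130.
τ = M/ṁ = 550.14 s; T_ss = T_in − Q̇/(ṁ c_p) = 16.1 − 130/(3.69·4.18) = 7.6717 °C.
T approaches T_ss exponentially: T(t) = T_ss + (T₀ − T_ss) e^(−t/τ).
T(1080) = 7.6717 + (19.628)·e^(−1080/550.14) = 7.6717 + (19.628)·0.14042 = 10.428 °C.

10.4 °C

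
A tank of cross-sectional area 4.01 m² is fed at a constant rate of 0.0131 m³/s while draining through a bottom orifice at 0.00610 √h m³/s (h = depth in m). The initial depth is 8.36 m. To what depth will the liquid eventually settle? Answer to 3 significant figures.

4.61 m

A dh/dt = Q_in − 0.00610 √h. Steady state requires inflow = outflow:
Q_in = 0.00610 √h_ss ⇒ √h_ss = 0.0131/0.00610 = 2.1475.
h_ss = 2.1475² = 4.6119 m. (Since h₀ = 8.36 m > h_ss, the level will fall toward this value.)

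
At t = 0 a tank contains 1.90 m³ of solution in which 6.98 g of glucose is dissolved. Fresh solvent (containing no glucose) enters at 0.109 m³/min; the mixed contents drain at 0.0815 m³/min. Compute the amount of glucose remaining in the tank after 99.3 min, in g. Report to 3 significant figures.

Let m(t) be the amount of glucose. Volume: V(t) = V₀ + (Q_in − Q_out) t = 1.90 + 0.027500 t; V(99.3) = 4.6307 m³.
Solute balance: dm/dt = 0 − Q_out C = −Q_out m/V(t).
Separate: dm/m = −Q_out dt/V(t) ⇒ ln(m/m₀) = −(Q_out/(Q_in−Q_out)) ln(V/V₀).
m = m₀ (V₀/V)^(Q_out/(Q_in−Q_out)) = 6.98 × (1.90/4.6307)^(2.9636) = 0.49800 g.

0.498 g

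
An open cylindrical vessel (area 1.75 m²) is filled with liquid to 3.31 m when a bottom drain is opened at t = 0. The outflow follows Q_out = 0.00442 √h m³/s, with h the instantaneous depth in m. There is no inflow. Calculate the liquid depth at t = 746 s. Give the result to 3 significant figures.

Volume balance on the tank: A dh/dt = −0.00442 √h.
∫ h^(−1/2) dh = −(0.00442/A) ∫ dt, giving 2√h = 2√h₀ − (0.00442/A) t.
√h = √3.31 − 0.00442·746/(2·1.75) = 1.8193 − 0.94209 = 0.87725.
h = 0.87725² = 0.76957 m.

0.770 m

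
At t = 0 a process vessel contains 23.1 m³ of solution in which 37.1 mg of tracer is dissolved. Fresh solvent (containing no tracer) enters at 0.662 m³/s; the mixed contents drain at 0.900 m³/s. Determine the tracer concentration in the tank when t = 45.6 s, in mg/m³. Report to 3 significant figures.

0.275 mg/m³

Let m(t) be the amount of tracer. Volume: V(t) = V₀ + (Q_in − Q_out) t = 23.1 − 0.23800 t; V(45.6) = 12.247 m³.
Species balance (pure solvent in): dm/dt = −Q_out · m/V(t).
Separate: dm/m = −Q_out dt/V(t) ⇒ ln(m/m₀) = −(Q_out/(Q_in−Q_out)) ln(V/V₀).
m = m₀ (V₀/V)^(Q_out/(Q_in−Q_out)) = 37.1 × (23.1/12.247)^(-3.7815) = 3.3673 mg.
C = m/V = 3.3673/12.247 = 0.27495 mg/m³.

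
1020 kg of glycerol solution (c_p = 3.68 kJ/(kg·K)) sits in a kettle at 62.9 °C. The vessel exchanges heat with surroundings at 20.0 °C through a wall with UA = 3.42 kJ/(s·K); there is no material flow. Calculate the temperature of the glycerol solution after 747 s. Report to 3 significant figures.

First-law balance (no shaft work): M c_p dT/dt = −UA(T − T_amb).
dT/dt = (T_ss − T)/τ with T_ss = T_amb = 20.000 °C, τ = M c_p/UA = 1020·3.68/3.42 = 1097.5 s.
This is linear first-order; T(t) = T_ss + (T₀ − T_ss) e^(−t/τ).
T(747) = 20.000 + (42.900)·0.50631 = 41.721 °C.

41.7 °C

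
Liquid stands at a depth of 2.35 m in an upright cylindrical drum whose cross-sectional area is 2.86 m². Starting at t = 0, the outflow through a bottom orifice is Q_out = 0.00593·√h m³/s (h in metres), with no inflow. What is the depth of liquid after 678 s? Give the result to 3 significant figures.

0.689 m

Volume balance on the tank: A dh/dt = −0.00593 √h.
∫ h^(−1/2) dh = −(0.00593/A) ∫ dt, giving 2√h = 2√h₀ − (0.00593/A) t.
√h = √2.35 − 0.00593·678/(2·2.86) = 1.5330 − 0.70289 = 0.83008.
h = 0.83008² = 0.68903 m.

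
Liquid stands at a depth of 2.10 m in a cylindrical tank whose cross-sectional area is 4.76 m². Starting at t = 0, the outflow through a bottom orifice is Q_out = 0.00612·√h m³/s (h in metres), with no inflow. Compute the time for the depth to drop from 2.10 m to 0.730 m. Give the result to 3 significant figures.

Unsteady balance on liquid volume: A dh/dt = −0.00612 √h.
∫ h^(−1/2) dh = −(0.00612/A) ∫ dt, giving 2√h = 2√h₀ − (0.00612/A) t.
t = 2A(√h₀ − √h)/0.00612 = 2·4.76·(√2.10 − √0.730)/0.00612
  = 9.5200 × (1.4491 − 0.85440) / 0.00612 = 925.15 s.

925 s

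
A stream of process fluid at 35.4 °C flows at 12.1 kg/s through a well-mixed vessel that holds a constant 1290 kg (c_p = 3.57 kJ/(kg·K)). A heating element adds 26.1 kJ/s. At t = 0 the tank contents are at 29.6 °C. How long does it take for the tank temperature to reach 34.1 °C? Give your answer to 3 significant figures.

M c_p dT/dt = ṁ c_p (T_in − T) + Q̇.
τ = M/ṁ = 106.61 s; T_ss = T_in + Q̇/(ṁ c_p) = 36.004 °C.
T(t) = T_ss + (T₀ − T_ss) e^(−t/τ). Set T = 34.1:
e^(−t/τ) = (34.1 − 36.004)/(29.6 − 36.004) = 0.29734
t = −106.61 · ln(0.29734) = 129.31 s.

129 s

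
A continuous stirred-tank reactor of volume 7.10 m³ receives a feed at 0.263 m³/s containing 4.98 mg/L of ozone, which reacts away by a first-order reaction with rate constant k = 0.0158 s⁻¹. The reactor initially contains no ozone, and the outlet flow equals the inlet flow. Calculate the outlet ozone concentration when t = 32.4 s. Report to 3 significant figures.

2.86 mg/L

Accumulation = in − out − consumed: V dC/dt = Q C_in − Q C − k V C.
This is linear with rate a = Q/V + k = 0.052842 s⁻¹.
C_ss = Q C_in/(Q + kV) = 3.4910 mg/L; C(t) = C_ss + (C₀ − C_ss) e^(−a t).
C(32.4) = 3.4910 + (-3.4910)·e^(−0.052842·32.4) = 3.4910 + (-3.4910)·0.18049 = 2.8609 mg/L.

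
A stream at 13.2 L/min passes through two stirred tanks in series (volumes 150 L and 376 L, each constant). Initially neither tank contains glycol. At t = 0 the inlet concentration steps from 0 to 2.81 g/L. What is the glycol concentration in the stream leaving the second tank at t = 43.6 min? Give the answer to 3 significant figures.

Species balance on tank i: dCᵢ/dt = (Cᵢ₋₁ − Cᵢ)/τᵢ with τᵢ = Vᵢ/Q.
τ₁ = 150/13.2 = 11.364 min; τ₂ = 376/13.2 = 28.485 min.
Tank 1: C₁ = C_in(1 − e^(−t/τ₁)). Tank 2 (τ₁ ≠ τ₂): C₂ = C_in[1 − (τ₁ e^(−t/τ₁) − τ₂ e^(−t/τ₂))/(τ₁ − τ₂)].
At t = 43.6: e^(−t/τ₁) = 0.021562, e^(−t/τ₂) = 0.21640.
C₂ = 2.81·[1 − (11.364·0.021562 − 28.485·0.21640)/(-17.121)] = 2.81·0.65429 = 1.8385 g/L.

1.84 g/L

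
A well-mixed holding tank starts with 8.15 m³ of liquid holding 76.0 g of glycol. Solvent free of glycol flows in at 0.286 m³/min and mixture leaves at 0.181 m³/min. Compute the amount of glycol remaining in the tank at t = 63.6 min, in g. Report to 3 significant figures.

27.1 g

Total volume: dV/dt = Q_in − Q_out = 0.10500 m³/min, so V(t) = 8.15 + 0.10500 t and V(63.6) = 14.828 m³.
Solute balance: dm/dt = 0 − Q_out C = −Q_out m/V(t).
dm/m = −Q_out dt/(V₀ + 0.10500 t); integrating gives ln(m/m₀) = −(Q_out/(Q_in−Q_out)) ln(V/V₀).
m = m₀ (V₀/V)^(Q_out/(Q_in−Q_out)) = 76.0 × (8.15/14.828)^(1.7238) = 27.086 g.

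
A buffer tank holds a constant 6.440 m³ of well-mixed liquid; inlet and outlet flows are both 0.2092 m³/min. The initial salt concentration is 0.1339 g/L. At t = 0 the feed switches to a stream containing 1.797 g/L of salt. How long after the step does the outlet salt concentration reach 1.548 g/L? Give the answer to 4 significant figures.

Mass balance on the solute (V constant): V dC/dt = Q(C_in − C), so τ = V/Q = 30.7839 min.
C(t) = C_in + (C₀ − C_in) e^(−t/τ). Set C = 1.548 and solve for t:
e^(−t/τ) = (C − C_in)/(C₀ − C_in) = (1.548 − 1.797)/(0.1339 − 1.797) = 0.149720
t = −τ ln(…) = 30.7839 × 1.89899 = 58.4583 min.

58.46 min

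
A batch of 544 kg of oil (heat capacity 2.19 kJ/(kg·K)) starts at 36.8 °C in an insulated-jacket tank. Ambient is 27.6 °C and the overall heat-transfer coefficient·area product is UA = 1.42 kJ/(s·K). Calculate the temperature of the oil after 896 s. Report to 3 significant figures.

M c_p dT/dt = −UA(T − T_amb).
dT/dt = (T_ss − T)/τ with T_ss = T_amb = 27.600 °C, τ = M c_p/UA = 544·2.19/1.42 = 838.99 s.
T approaches T_ss exponentially: T(t) = T_ss + (T₀ − T_ss) e^(−t/τ).
T(896) = 27.600 + (9.2000)·0.34371 = 30.762 °C.

30.8 °C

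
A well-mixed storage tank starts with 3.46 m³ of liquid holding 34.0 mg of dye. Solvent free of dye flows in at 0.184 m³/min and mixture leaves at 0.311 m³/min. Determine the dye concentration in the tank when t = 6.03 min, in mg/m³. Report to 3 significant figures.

Let m(t) be the amount of dye. Volume: V(t) = V₀ + (Q_in − Q_out) t = 3.46 − 0.12700 t; V(6.03) = 2.6942 m³.
Solute balance: dm/dt = 0 − Q_out C = −Q_out m/V(t).
Separate: dm/m = −Q_out dt/V(t) ⇒ ln(m/m₀) = −(Q_out/(Q_in−Q_out)) ln(V/V₀).
m = m₀ (V₀/V)^(Q_out/(Q_in−Q_out)) = 34.0 × (3.46/2.6942)^(-2.4488) = 18.426 mg.
C = m/V = 18.426/2.6942 = 6.8390 mg/m³.

6.84 mg/m³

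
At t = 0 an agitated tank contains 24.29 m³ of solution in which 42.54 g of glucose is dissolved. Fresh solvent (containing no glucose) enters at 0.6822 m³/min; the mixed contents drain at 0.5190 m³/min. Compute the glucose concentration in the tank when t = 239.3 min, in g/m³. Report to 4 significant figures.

0.03186 g/m³

Total volume: dV/dt = Q_in − Q_out = 0.163200 m³/min, so V(t) = 24.29 + 0.163200 t and V(239.3) = 63.3438 m³.
Species balance (pure solvent in): dm/dt = −Q_out · m/V(t).
dm/m = −Q_out dt/(V₀ + 0.163200 t); integrating gives ln(m/m₀) = −(Q_out/(Q_in−Q_out)) ln(V/V₀).
m = m₀ (V₀/V)^(Q_out/(Q_in−Q_out)) = 42.54 × (24.29/63.3438)^(3.18015) = 2.01826 g.
C = m/V = 2.01826/63.3438 = 0.0318621 g/m³.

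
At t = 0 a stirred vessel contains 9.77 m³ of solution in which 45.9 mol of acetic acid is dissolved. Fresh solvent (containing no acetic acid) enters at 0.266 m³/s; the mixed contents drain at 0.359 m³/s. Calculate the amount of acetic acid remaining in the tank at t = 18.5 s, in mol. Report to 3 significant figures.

21.7 mol

Let m(t) be the amount of acetic acid. Volume: V(t) = V₀ + (Q_in − Q_out) t = 9.77 − 0.093000 t; V(18.5) = 8.0495 m³.
No acetic acid enters, so dm/dt = −Q_out · (m/V).
Separate: dm/m = −Q_out dt/V(t) ⇒ ln(m/m₀) = −(Q_out/(Q_in−Q_out)) ln(V/V₀).
m = m₀ (V₀/V)^(Q_out/(Q_in−Q_out)) = 45.9 × (9.77/8.0495)^(-3.8602) = 21.730 mol.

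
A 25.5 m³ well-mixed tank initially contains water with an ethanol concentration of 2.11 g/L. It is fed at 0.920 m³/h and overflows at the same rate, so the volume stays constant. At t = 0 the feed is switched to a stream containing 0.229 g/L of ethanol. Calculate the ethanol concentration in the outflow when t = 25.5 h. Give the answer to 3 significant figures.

Species balance on the tank: V dC/dt = Q(C_in − C).
So dC/dt = (C_in − C)/τ with τ = V/Q = 25.5/0.920 = 27.717 h.
Solution: C(t) = C_in + (C₀ − C_in) e^(−t/τ).
C(25.5) = 0.229 + (2.11 − 0.229)·e^(−25.5/27.717) = 0.229 + (1.8810)·0.39852 = 0.97861 g/L.

0.979 g/L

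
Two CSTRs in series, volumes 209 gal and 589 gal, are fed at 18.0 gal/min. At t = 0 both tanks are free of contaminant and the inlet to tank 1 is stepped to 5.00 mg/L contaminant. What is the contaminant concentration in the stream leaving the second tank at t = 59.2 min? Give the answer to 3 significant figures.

3.75 mg/L

Species balance on tank i: dCᵢ/dt = (Cᵢ₋₁ − Cᵢ)/τᵢ with τᵢ = Vᵢ/Q.
τ₁ = 209/18.0 = 11.611 min; τ₂ = 589/18.0 = 32.722 min.
Solving the cascade with C₁(0)=C₂(0)=0 gives C₂(t) = C_in[1 − (τ₁ e^(−t/τ₁) − τ₂ e^(−t/τ₂))/(τ₁ − τ₂)].
At t = 59.2: e^(−t/τ₁) = 0.0061055, e^(−t/τ₂) = 0.16379.
C₂ = 5.00·[1 − (11.611·0.0061055 − 32.722·0.16379)/(-21.111)] = 5.00·0.74948 = 3.7474 mg/L.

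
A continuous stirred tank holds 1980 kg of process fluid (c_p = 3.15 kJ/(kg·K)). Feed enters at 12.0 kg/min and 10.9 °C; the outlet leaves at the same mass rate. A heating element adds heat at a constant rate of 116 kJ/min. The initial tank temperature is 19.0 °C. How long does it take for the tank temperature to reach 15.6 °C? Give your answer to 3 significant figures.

186 min

Energy balance: M c_p dT/dt = ṁ c_p (T_in − T) + 116.
τ = M/ṁ = 165.00 min; T_ss = T_in + Q̇/(ṁ c_p) = 13.969 °C.
T(t) = T_ss + (T₀ − T_ss) e^(−t/τ). Set T = 15.6:
e^(−t/τ) = (15.6 − 13.969)/(19.0 − 13.969) = 0.32422
t = −165.00 · ln(0.32422) = 185.85 min.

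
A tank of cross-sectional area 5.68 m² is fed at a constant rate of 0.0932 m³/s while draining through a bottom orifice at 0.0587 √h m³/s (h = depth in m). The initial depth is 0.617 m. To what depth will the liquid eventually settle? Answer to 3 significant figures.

2.52 m

A dh/dt = Q_in − 0.0587 √h. Steady state requires inflow = outflow:
Q_in = 0.0587 √h_ss ⇒ √h_ss = 0.0932/0.0587 = 1.5877.
h_ss = 1.5877² = 2.5209 m. (Since h₀ = 0.617 m < h_ss, the level will rise toward this value.)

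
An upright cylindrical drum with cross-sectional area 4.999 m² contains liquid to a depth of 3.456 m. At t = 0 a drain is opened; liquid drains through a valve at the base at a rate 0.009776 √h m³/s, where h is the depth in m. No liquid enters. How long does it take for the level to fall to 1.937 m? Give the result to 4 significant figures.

477.9 s

With no inflow, A dh/dt = −0.009776 √h.
Separate and integrate: 2(√h − √h₀) = −(0.009776/A) t.
t = 2A(√h₀ − √h)/0.009776 = 2·4.999·(√3.456 − √1.937)/0.009776
  = 9.99800 × (1.85903 − 1.39176) / 0.009776 = 477.882 s.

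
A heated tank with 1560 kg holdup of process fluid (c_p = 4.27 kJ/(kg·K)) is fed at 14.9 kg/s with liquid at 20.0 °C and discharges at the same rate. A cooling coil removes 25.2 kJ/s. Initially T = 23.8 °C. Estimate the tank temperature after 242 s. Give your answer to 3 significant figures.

20.0 °C

Heat balance on the well-mixed liquid: M c_p dT/dt = ṁ c_p (T_in − T) − 25.2.
Rearrange: dT/dt = (T_ss − T)/τ with τ = M/ṁ = 104.70 s and T_ss = T_in − Q̇/(ṁ c_p) = 19.604 °C.
T approaches T_ss exponentially: T(t) = T_ss + (T₀ − T_ss) e^(−t/τ).
T(242) = 19.604 + (4.1961)·e^(−242/104.70) = 19.604 + (4.1961)·0.099121 = 20.020 °C.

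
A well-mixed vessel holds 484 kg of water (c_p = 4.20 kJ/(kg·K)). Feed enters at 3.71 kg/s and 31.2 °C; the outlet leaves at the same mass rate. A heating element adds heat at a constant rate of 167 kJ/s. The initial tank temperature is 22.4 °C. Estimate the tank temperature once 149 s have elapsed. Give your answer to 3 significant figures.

35.7 °C

First-law balance (no shaft work): M c_p dT/dt = ṁ c_p (T_in − T) + 167.
Rearrange: dT/dt = (T_ss − T)/τ with τ = M/ṁ = 130.46 s and T_ss = T_in + Q̇/(ṁ c_p) = 41.917 °C.
T approaches T_ss exponentially: T(t) = T_ss + (T₀ − T_ss) e^(−t/τ).
T(149) = 41.917 + (-19.517)·e^(−149/130.46) = 41.917 + (-19.517)·0.31914 = 35.689 °C.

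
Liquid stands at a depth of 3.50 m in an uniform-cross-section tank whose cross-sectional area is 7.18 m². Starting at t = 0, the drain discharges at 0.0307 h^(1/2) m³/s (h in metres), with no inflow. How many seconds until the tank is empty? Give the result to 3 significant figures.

Unsteady balance on liquid volume: A dh/dt = −0.0307 √h.
∫ h^(−1/2) dh = −(0.0307/A) ∫ dt, giving 2√h = 2√h₀ − (0.0307/A) t.
Tank is empty when √h = 0: t_empty = 2A√h₀/0.0307.
t_empty = 2·7.18·√3.50/0.0307 = 14.360·1.8708/0.0307 = 875.08 s.

875 s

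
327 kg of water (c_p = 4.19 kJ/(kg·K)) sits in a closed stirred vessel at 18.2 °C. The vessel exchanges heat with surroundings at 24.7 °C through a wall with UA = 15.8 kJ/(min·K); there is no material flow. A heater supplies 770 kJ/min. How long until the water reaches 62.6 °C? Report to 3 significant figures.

Lumped-capacitance energy balance: M c_p dT/dt = UA(T_amb − T) + Q̇.
τ = M c_p/UA = 86.717 min; T_ss = T_amb + Q̇/UA = 24.7 + 770/15.8 = 73.434 °C.
T(t) = T_ss + (T₀ − T_ss)e^(−t/τ); set T = 62.6:
t = −τ ln[(T − T_ss)/(T₀ − T_ss)] = −86.717 · ln(0.19615) = 141.25 min.

141 min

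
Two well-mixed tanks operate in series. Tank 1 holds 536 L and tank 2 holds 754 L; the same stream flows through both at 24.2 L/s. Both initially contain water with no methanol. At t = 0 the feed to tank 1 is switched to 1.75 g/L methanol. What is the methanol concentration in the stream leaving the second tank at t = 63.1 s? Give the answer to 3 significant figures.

Time constants: τᵢ = Vᵢ/Q for each well-mixed tank.
τ₁ = 536/24.2 = 22.149 s; τ₂ = 754/24.2 = 31.157 s.
Solving the cascade with C₁(0)=C₂(0)=0 gives C₂(t) = C_in[1 − (τ₁ e^(−t/τ₁) − τ₂ e^(−t/τ₂))/(τ₁ − τ₂)].
At t = 63.1: e^(−t/τ₁) = 0.057907, e^(−t/τ₂) = 0.13196.
C₂ = 1.75·[1 − (22.149·0.057907 − 31.157·0.13196)/(-9.0083)] = 1.75·0.68595 = 1.2004 g/L.

1.20 g/L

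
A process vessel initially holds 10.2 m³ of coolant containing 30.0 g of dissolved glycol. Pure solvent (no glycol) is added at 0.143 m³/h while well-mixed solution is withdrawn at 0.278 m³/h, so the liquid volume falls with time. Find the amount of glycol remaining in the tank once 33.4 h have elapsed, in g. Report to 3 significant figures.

9.02 g

Total volume: dV/dt = Q_in − Q_out = -0.13500 m³/h, so V(t) = 10.2 − 0.13500 t and V(33.4) = 5.6910 m³.
Species balance (pure solvent in): dm/dt = −Q_out · m/V(t).
Separate: dm/m = −Q_out dt/V(t) ⇒ ln(m/m₀) = −(Q_out/(Q_in−Q_out)) ln(V/V₀).
m = m₀ (V₀/V)^(Q_out/(Q_in−Q_out)) = 30.0 × (10.2/5.6910)^(-2.0593) = 9.0215 g.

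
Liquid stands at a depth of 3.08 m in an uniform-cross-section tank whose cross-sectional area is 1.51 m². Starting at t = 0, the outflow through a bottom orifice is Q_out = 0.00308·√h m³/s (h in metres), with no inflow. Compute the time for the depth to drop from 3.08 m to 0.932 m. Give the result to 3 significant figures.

A dh/dt = −Q_out = −0.00308 √h.
∫ h^(−1/2) dh = −(0.00308/A) ∫ dt, giving 2√h = 2√h₀ − (0.00308/A) t.
t = 2A(√h₀ − √h)/0.00308 = 2·1.51·(√3.08 − √0.932)/0.00308
  = 3.0200 × (1.7550 − 0.96540) / 0.00308 = 774.21 s.

774 s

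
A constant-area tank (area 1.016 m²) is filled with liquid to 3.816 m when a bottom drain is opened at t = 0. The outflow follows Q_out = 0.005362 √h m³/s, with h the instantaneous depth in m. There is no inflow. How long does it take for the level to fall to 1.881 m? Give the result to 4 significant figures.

220.5 s

With no inflow, A dh/dt = −0.005362 √h.
This is separable: 2 d(√h)/dt = −0.005362/A, so √h = √h₀ − (0.005362/(2A)) t.
t = 2A(√h₀ − √h)/0.005362 = 2·1.016·(√3.816 − √1.881)/0.005362
  = 2.03200 × (1.95346 − 1.37150) / 0.005362 = 220.542 s.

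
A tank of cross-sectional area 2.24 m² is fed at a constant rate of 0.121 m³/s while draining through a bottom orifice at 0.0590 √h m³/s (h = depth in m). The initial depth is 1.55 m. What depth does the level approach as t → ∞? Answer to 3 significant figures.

Level balance: A dh/dt = 0.121 − 0.0590 √h. Setting dh/dt = 0:
Q_in = 0.0590 √h_ss ⇒ √h_ss = 0.121/0.0590 = 2.0508.
h_ss = 2.0508² = 4.2060 m. (Since h₀ = 1.55 m < h_ss, the level will rise toward this value.)

4.21 m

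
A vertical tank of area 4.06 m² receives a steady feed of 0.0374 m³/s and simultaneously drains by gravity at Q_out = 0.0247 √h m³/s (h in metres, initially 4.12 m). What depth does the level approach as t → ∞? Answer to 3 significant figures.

2.29 m

Level balance: A dh/dt = 0.0374 − 0.0247 √h. Setting dh/dt = 0:
Q_in = 0.0247 √h_ss ⇒ √h_ss = 0.0374/0.0247 = 1.5142.
h_ss = 1.5142² = 2.2927 m. (Since h₀ = 4.12 m > h_ss, the level will fall toward this value.)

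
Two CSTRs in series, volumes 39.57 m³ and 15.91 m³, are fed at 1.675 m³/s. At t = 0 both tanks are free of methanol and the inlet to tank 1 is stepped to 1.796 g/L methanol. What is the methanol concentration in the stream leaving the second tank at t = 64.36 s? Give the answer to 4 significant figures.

1.600 g/L

Species balance on tank i: dCᵢ/dt = (Cᵢ₋₁ − Cᵢ)/τᵢ with τᵢ = Vᵢ/Q.
τ₁ = 39.57/1.675 = 23.6239 s; τ₂ = 15.91/1.675 = 9.49851 s.
Solving the cascade with C₁(0)=C₂(0)=0 gives C₂(t) = C_in[1 − (τ₁ e^(−t/τ₁) − τ₂ e^(−t/τ₂))/(τ₁ − τ₂)].
At t = 64.36: e^(−t/τ₁) = 0.0655880, e^(−t/τ₂) = 0.00114106.
C₂ = 1.796·[1 − (23.6239·0.0655880 − 9.49851·0.00114106)/(14.1254)] = 1.796·0.891075 = 1.60037 g/L.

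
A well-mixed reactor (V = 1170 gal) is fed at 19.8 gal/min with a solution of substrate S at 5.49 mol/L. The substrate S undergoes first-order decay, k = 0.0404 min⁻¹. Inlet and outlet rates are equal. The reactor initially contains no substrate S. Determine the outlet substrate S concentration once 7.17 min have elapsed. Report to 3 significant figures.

Accumulation = in − out − consumed: V dC/dt = Q C_in − Q C − k V C.
dC/dt = (Q/V) C_in − (Q/V + k) C; effective rate a = Q/V + k = 0.016923 + 0.0404 = 0.057323 min⁻¹.
C_ss = Q C_in/(Q + kV) = 1.6208 mol/L; C(t) = C_ss + (C₀ − C_ss) e^(−a t).
C(7.17) = 1.6208 + (-1.6208)·e^(−0.057323·7.17) = 1.6208 + (-1.6208)·0.66298 = 0.54623 mol/L.

0.546 mol/L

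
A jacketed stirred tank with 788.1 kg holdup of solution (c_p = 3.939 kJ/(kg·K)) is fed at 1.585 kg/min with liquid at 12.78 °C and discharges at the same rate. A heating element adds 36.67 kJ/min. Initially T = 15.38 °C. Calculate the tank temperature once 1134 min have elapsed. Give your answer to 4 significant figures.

18.32 °C

M c_p dT/dt = ṁ c_p (T_in − T) + Q̇.
Rearrange: dT/dt = (T_ss − T)/τ with τ = M/ṁ = 497.224 min and T_ss = T_in + Q̇/(ṁ c_p) = 18.6535 °C.
This is linear first-order; T(t) = T_ss + (T₀ − T_ss) e^(−t/τ).
T(1134) = 18.6535 + (-3.27348)·e^(−1134/497.224) = 18.6535 + (-3.27348)·0.102216 = 18.3189 °C.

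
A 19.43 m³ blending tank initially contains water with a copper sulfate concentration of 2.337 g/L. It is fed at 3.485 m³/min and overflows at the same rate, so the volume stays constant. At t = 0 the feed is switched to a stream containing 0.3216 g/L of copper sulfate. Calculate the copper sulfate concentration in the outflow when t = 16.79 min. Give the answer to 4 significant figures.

0.4208 g/L

Species balance on the tank: V dC/dt = Q(C_in − C).
Time constant τ = V/Q = 19.43/3.485 = 5.57532 min.
C approaches C_in exponentially: C(t) = C_in + (C₀ − C_in) e^(−t/τ).
C(16.79) = 0.3216 + (2.337 − 0.3216)·e^(−16.79/5.57532) = 0.3216 + (2.01540)·0.0492185 = 0.420795 g/L.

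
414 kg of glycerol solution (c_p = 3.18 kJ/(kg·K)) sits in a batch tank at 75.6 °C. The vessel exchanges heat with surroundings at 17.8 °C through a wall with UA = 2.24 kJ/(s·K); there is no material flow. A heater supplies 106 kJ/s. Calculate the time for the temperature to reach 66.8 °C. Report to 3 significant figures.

1080 s

Lumped-capacitance energy balance: M c_p dT/dt = UA(T_amb − T) + Q̇.
τ = M c_p/UA = 587.73 s; T_ss = T_amb + Q̇/UA = 17.8 + 106/2.24 = 65.121 °C.
T(t) = T_ss + (T₀ − T_ss)e^(−t/τ); set T = 66.8:
t = −τ ln[(T − T_ss)/(T₀ − T_ss)] = −587.73 · ln(0.16019) = 1076.4 s.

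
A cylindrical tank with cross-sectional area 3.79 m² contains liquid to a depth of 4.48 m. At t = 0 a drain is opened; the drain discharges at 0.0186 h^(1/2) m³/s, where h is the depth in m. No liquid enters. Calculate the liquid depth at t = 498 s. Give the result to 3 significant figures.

0.800 m

With no inflow, A dh/dt = −0.0186 √h.
This is separable: 2 d(√h)/dt = −0.0186/A, so √h = √h₀ − (0.0186/(2A)) t.
√h = √4.48 − 0.0186·498/(2·3.79) = 2.1166 − 1.2220 = 0.89460.
h = 0.89460² = 0.80030 m.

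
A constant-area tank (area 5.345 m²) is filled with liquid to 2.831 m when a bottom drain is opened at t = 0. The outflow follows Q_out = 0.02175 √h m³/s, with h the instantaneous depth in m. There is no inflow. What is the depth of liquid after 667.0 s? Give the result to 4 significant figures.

Unsteady balance on liquid volume: A dh/dt = −0.02175 √h.
This is separable: 2 d(√h)/dt = −0.02175/A, so √h = √h₀ − (0.02175/(2A)) t.
√h = √2.831 − 0.02175·667.0/(2·5.345) = 1.68256 − 1.35709 = 0.325472.
h = 0.325472² = 0.105932 m.

0.1059 m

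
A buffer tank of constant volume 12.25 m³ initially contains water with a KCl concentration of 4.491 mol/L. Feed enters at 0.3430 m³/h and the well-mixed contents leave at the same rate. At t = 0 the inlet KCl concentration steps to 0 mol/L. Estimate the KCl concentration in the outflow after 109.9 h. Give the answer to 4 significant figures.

Accumulation = in − out for the solute gives V dC/dt = Q(C_in − C).
Time constant τ = V/Q = 12.25/0.3430 = 35.7143 h.
Integrating: C(t) = C_in + (C₀ − C_in) e^(−t/τ).
C(109.9) = 0 + (4.491 − 0)·e^(−109.9/35.7143) = 0 + (4.49100)·0.0460881 = 0.206982 mol/L.

0.2070 mol/L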